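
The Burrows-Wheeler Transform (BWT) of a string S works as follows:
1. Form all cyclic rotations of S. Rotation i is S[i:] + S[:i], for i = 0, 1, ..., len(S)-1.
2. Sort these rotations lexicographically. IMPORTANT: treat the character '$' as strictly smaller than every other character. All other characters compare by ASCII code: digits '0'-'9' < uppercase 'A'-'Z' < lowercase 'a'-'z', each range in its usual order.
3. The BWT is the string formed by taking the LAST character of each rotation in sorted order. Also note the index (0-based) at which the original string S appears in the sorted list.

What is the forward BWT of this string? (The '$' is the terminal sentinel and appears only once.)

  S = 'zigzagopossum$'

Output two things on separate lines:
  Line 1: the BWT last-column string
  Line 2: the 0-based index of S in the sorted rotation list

All 14 rotations (rotation i = S[i:]+S[:i]):
  rot[0] = zigzagopossum$
  rot[1] = igzagopossum$z
  rot[2] = gzagopossum$zi
  rot[3] = zagopossum$zig
  rot[4] = agopossum$zigz
  rot[5] = gopossum$zigza
  rot[6] = opossum$zigzag
  rot[7] = possum$zigzago
  rot[8] = ossum$zigzagop
  rot[9] = ssum$zigzagopo
  rot[10] = sum$zigzagopos
  rot[11] = um$zigzagoposs
  rot[12] = m$zigzagopossu
  rot[13] = $zigzagopossum
Sorted (with $ < everything):
  sorted[0] = $zigzagopossum  (last char: 'm')
  sorted[1] = agopossum$zigz  (last char: 'z')
  sorted[2] = gopossum$zigza  (last char: 'a')
  sorted[3] = gzagopossum$zi  (last char: 'i')
  sorted[4] = igzagopossum$z  (last char: 'z')
  sorted[5] = m$zigzagopossu  (last char: 'u')
  sorted[6] = opossum$zigzag  (last char: 'g')
  sorted[7] = ossum$zigzagop  (last char: 'p')
  sorted[8] = possum$zigzago  (last char: 'o')
  sorted[9] = ssum$zigzagopo  (last char: 'o')
  sorted[10] = sum$zigzagopos  (last char: 's')
  sorted[11] = um$zigzagoposs  (last char: 's')
  sorted[12] = zagopossum$zig  (last char: 'g')
  sorted[13] = zigzagopossum$  (last char: '$')
Last column: mzaizugpoossg$
Original string S is at sorted index 13

Answer: mzaizugpoossg$
13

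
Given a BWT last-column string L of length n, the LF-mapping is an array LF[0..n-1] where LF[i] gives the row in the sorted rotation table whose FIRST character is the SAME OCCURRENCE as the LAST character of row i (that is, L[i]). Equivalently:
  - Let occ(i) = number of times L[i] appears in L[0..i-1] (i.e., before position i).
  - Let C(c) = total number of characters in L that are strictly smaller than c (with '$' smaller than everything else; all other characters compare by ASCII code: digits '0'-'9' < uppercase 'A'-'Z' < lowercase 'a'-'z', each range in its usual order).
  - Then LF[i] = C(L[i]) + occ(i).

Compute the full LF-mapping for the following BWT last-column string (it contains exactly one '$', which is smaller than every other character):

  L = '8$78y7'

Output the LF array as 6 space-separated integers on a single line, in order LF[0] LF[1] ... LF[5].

Char counts: '$':1, '7':2, '8':2, 'y':1
C (first-col start): C('$')=0, C('7')=1, C('8')=3, C('y')=5
L[0]='8': occ=0, LF[0]=C('8')+0=3+0=3
L[1]='$': occ=0, LF[1]=C('$')+0=0+0=0
L[2]='7': occ=0, LF[2]=C('7')+0=1+0=1
L[3]='8': occ=1, LF[3]=C('8')+1=3+1=4
L[4]='y': occ=0, LF[4]=C('y')+0=5+0=5
L[5]='7': occ=1, LF[5]=C('7')+1=1+1=2

Answer: 3 0 1 4 5 2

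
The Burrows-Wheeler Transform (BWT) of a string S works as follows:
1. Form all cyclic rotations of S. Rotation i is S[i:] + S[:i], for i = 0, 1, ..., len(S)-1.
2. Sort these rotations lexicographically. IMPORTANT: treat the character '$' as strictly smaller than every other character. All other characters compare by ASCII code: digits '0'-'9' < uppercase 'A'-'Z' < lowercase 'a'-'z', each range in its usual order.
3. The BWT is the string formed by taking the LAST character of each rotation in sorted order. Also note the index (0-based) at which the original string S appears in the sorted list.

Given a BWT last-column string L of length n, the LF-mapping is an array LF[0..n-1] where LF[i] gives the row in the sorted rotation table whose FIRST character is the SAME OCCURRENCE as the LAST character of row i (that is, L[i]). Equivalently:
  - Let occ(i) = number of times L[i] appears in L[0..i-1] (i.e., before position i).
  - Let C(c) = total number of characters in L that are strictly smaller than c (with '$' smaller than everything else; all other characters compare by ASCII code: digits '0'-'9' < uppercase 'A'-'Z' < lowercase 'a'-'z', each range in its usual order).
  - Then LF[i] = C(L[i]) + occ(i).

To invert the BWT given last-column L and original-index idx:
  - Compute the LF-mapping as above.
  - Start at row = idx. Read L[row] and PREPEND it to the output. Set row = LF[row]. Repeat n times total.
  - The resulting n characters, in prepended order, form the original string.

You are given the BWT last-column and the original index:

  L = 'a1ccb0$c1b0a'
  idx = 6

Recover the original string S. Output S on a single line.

Answer: acb1bc0c10a$

Derivation:
LF mapping: 5 3 9 10 7 1 0 11 4 8 2 6
Walk LF starting at row 6, prepending L[row]:
  step 1: row=6, L[6]='$', prepend. Next row=LF[6]=0
  step 2: row=0, L[0]='a', prepend. Next row=LF[0]=5
  step 3: row=5, L[5]='0', prepend. Next row=LF[5]=1
  step 4: row=1, L[1]='1', prepend. Next row=LF[1]=3
  step 5: row=3, L[3]='c', prepend. Next row=LF[3]=10
  step 6: row=10, L[10]='0', prepend. Next row=LF[10]=2
  step 7: row=2, L[2]='c', prepend. Next row=LF[2]=9
  step 8: row=9, L[9]='b', prepend. Next row=LF[9]=8
  step 9: row=8, L[8]='1', prepend. Next row=LF[8]=4
  step 10: row=4, L[4]='b', prepend. Next row=LF[4]=7
  step 11: row=7, L[7]='c', prepend. Next row=LF[7]=11
  step 12: row=11, L[11]='a', prepend. Next row=LF[11]=6
Reversed output: acb1bc0c10a$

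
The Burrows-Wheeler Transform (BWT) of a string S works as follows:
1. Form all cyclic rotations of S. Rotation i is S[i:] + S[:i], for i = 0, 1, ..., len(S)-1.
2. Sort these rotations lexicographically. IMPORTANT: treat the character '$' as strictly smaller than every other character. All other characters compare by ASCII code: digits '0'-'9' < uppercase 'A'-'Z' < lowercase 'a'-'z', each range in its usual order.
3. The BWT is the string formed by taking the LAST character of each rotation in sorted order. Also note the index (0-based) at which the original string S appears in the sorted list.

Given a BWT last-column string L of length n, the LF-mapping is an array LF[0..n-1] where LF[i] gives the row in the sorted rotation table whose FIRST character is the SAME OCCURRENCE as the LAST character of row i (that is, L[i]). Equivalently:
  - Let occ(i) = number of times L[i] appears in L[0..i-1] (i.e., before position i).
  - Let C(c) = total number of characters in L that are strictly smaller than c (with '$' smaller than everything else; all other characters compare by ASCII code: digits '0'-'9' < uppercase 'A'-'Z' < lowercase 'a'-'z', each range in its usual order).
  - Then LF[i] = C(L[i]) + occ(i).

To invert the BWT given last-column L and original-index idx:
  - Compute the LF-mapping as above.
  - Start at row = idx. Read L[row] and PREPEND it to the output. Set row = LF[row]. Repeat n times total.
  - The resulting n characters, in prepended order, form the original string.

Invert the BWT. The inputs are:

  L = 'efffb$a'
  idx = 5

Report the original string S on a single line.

LF mapping: 3 4 5 6 2 0 1
Walk LF starting at row 5, prepending L[row]:
  step 1: row=5, L[5]='$', prepend. Next row=LF[5]=0
  step 2: row=0, L[0]='e', prepend. Next row=LF[0]=3
  step 3: row=3, L[3]='f', prepend. Next row=LF[3]=6
  step 4: row=6, L[6]='a', prepend. Next row=LF[6]=1
  step 5: row=1, L[1]='f', prepend. Next row=LF[1]=4
  step 6: row=4, L[4]='b', prepend. Next row=LF[4]=2
  step 7: row=2, L[2]='f', prepend. Next row=LF[2]=5
Reversed output: fbfafe$

Answer: fbfafe$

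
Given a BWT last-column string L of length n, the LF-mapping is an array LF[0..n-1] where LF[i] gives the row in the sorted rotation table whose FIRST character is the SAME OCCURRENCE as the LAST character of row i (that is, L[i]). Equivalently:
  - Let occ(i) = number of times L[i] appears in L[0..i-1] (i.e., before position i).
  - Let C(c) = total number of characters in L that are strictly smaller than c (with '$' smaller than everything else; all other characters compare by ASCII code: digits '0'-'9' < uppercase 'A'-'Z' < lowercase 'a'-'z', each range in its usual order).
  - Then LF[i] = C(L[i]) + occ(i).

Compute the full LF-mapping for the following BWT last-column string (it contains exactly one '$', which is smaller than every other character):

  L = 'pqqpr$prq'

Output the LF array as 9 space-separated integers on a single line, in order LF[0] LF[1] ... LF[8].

Answer: 1 4 5 2 7 0 3 8 6

Derivation:
Char counts: '$':1, 'p':3, 'q':3, 'r':2
C (first-col start): C('$')=0, C('p')=1, C('q')=4, C('r')=7
L[0]='p': occ=0, LF[0]=C('p')+0=1+0=1
L[1]='q': occ=0, LF[1]=C('q')+0=4+0=4
L[2]='q': occ=1, LF[2]=C('q')+1=4+1=5
L[3]='p': occ=1, LF[3]=C('p')+1=1+1=2
L[4]='r': occ=0, LF[4]=C('r')+0=7+0=7
L[5]='$': occ=0, LF[5]=C('$')+0=0+0=0
L[6]='p': occ=2, LF[6]=C('p')+2=1+2=3
L[7]='r': occ=1, LF[7]=C('r')+1=7+1=8
L[8]='q': occ=2, LF[8]=C('q')+2=4+2=6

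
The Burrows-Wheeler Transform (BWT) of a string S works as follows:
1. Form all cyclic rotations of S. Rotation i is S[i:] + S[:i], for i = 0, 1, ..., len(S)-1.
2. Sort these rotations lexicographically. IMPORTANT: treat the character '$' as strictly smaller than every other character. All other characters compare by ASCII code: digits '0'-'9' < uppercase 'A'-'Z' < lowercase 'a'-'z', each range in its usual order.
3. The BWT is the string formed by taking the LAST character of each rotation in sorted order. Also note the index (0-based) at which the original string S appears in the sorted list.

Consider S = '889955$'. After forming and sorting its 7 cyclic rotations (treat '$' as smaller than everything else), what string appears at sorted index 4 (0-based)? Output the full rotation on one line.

Answer: 89955$8

Derivation:
All 7 rotations (rotation i = S[i:]+S[:i]):
  rot[0] = 889955$
  rot[1] = 89955$8
  rot[2] = 9955$88
  rot[3] = 955$889
  rot[4] = 55$8899
  rot[5] = 5$88995
  rot[6] = $889955
Sorted (with $ < everything):
  sorted[0] = $889955
  sorted[1] = 5$88995
  sorted[2] = 55$8899
  sorted[3] = 889955$
  sorted[4] = 89955$8
  sorted[5] = 955$889
  sorted[6] = 9955$88
sorted[4] = 89955$8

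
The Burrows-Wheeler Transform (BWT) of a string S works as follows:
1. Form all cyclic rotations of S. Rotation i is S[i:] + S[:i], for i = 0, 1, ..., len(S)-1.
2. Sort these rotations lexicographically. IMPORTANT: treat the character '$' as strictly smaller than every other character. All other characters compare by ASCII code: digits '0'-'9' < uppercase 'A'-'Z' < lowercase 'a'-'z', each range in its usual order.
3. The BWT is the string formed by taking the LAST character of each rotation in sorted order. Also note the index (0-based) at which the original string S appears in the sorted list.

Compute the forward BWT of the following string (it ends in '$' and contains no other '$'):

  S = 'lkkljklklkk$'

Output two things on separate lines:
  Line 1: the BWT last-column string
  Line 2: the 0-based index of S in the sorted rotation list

All 12 rotations (rotation i = S[i:]+S[:i]):
  rot[0] = lkkljklklkk$
  rot[1] = kkljklklkk$l
  rot[2] = kljklklkk$lk
  rot[3] = ljklklkk$lkk
  rot[4] = jklklkk$lkkl
  rot[5] = klklkk$lkklj
  rot[6] = lklkk$lkkljk
  rot[7] = klkk$lkkljkl
  rot[8] = lkk$lkkljklk
  rot[9] = kk$lkkljklkl
  rot[10] = k$lkkljklklk
  rot[11] = $lkkljklklkk
Sorted (with $ < everything):
  sorted[0] = $lkkljklklkk  (last char: 'k')
  sorted[1] = jklklkk$lkkl  (last char: 'l')
  sorted[2] = k$lkkljklklk  (last char: 'k')
  sorted[3] = kk$lkkljklkl  (last char: 'l')
  sorted[4] = kkljklklkk$l  (last char: 'l')
  sorted[5] = kljklklkk$lk  (last char: 'k')
  sorted[6] = klkk$lkkljkl  (last char: 'l')
  sorted[7] = klklkk$lkklj  (last char: 'j')
  sorted[8] = ljklklkk$lkk  (last char: 'k')
  sorted[9] = lkk$lkkljklk  (last char: 'k')
  sorted[10] = lkkljklklkk$  (last char: '$')
  sorted[11] = lklkk$lkkljk  (last char: 'k')
Last column: klkllkljkk$k
Original string S is at sorted index 10

Answer: klkllkljkk$k
10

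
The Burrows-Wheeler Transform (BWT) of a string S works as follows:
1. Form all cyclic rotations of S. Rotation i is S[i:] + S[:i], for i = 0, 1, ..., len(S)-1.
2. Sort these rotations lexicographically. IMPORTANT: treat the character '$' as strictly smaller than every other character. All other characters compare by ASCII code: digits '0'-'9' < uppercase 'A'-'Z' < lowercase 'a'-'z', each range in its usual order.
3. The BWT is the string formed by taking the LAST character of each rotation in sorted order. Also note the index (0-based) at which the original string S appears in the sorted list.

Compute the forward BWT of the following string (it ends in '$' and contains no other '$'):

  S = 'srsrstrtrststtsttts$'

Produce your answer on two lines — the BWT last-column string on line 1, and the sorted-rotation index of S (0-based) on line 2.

All 20 rotations (rotation i = S[i:]+S[:i]):
  rot[0] = srsrstrtrststtsttts$
  rot[1] = rsrstrtrststtsttts$s
  rot[2] = srstrtrststtsttts$sr
  rot[3] = rstrtrststtsttts$srs
  rot[4] = strtrststtsttts$srsr
  rot[5] = trtrststtsttts$srsrs
  rot[6] = rtrststtsttts$srsrst
  rot[7] = trststtsttts$srsrstr
  rot[8] = rststtsttts$srsrstrt
  rot[9] = ststtsttts$srsrstrtr
  rot[10] = tsttsttts$srsrstrtrs
  rot[11] = sttsttts$srsrstrtrst
  rot[12] = ttsttts$srsrstrtrsts
  rot[13] = tsttts$srsrstrtrstst
  rot[14] = sttts$srsrstrtrststt
  rot[15] = ttts$srsrstrtrststts
  rot[16] = tts$srsrstrtrststtst
  rot[17] = ts$srsrstrtrststtstt
  rot[18] = s$srsrstrtrststtsttt
  rot[19] = $srsrstrtrststtsttts
Sorted (with $ < everything):
  sorted[0] = $srsrstrtrststtsttts  (last char: 's')
  sorted[1] = rsrstrtrststtsttts$s  (last char: 's')
  sorted[2] = rstrtrststtsttts$srs  (last char: 's')
  sorted[3] = rststtsttts$srsrstrt  (last char: 't')
  sorted[4] = rtrststtsttts$srsrst  (last char: 't')
  sorted[5] = s$srsrstrtrststtsttt  (last char: 't')
  sorted[6] = srsrstrtrststtsttts$  (last char: '$')
  sorted[7] = srstrtrststtsttts$sr  (last char: 'r')
  sorted[8] = strtrststtsttts$srsr  (last char: 'r')
  sorted[9] = ststtsttts$srsrstrtr  (last char: 'r')
  sorted[10] = sttsttts$srsrstrtrst  (last char: 't')
  sorted[11] = sttts$srsrstrtrststt  (last char: 't')
  sorted[12] = trststtsttts$srsrstr  (last char: 'r')
  sorted[13] = trtrststtsttts$srsrs  (last char: 's')
  sorted[14] = ts$srsrstrtrststtstt  (last char: 't')
  sorted[15] = tsttsttts$srsrstrtrs  (last char: 's')
  sorted[16] = tsttts$srsrstrtrstst  (last char: 't')
  sorted[17] = tts$srsrstrtrststtst  (last char: 't')
  sorted[18] = ttsttts$srsrstrtrsts  (last char: 's')
  sorted[19] = ttts$srsrstrtrststts  (last char: 's')
Last column: sssttt$rrrttrststtss
Original string S is at sorted index 6

Answer: sssttt$rrrttrststtss
6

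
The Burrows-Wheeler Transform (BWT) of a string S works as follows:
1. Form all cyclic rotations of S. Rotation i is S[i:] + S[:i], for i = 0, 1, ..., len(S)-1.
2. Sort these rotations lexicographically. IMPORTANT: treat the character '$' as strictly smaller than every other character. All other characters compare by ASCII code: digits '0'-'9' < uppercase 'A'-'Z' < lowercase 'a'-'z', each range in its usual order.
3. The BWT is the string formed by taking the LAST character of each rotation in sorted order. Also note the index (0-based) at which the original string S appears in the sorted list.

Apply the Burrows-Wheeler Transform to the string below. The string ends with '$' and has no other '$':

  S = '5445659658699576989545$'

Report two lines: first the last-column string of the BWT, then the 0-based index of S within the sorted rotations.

Answer: 55544$94966957855989566
5

Derivation:
All 23 rotations (rotation i = S[i:]+S[:i]):
  rot[0] = 5445659658699576989545$
  rot[1] = 445659658699576989545$5
  rot[2] = 45659658699576989545$54
  rot[3] = 5659658699576989545$544
  rot[4] = 659658699576989545$5445
  rot[5] = 59658699576989545$54456
  rot[6] = 9658699576989545$544565
  rot[7] = 658699576989545$5445659
  rot[8] = 58699576989545$54456596
  rot[9] = 8699576989545$544565965
  rot[10] = 699576989545$5445659658
  rot[11] = 99576989545$54456596586
  rot[12] = 9576989545$544565965869
  rot[13] = 576989545$5445659658699
  rot[14] = 76989545$54456596586995
  rot[15] = 6989545$544565965869957
  rot[16] = 989545$5445659658699576
  rot[17] = 89545$54456596586995769
  rot[18] = 9545$544565965869957698
  rot[19] = 545$5445659658699576989
  rot[20] = 45$54456596586995769895
  rot[21] = 5$544565965869957698954
  rot[22] = $5445659658699576989545
Sorted (with $ < everything):
  sorted[0] = $5445659658699576989545  (last char: '5')
  sorted[1] = 445659658699576989545$5  (last char: '5')
  sorted[2] = 45$54456596586995769895  (last char: '5')
  sorted[3] = 45659658699576989545$54  (last char: '4')
  sorted[4] = 5$544565965869957698954  (last char: '4')
  sorted[5] = 5445659658699576989545$  (last char: '$')
  sorted[6] = 545$5445659658699576989  (last char: '9')
  sorted[7] = 5659658699576989545$544  (last char: '4')
  sorted[8] = 576989545$5445659658699  (last char: '9')
  sorted[9] = 58699576989545$54456596  (last char: '6')
  sorted[10] = 59658699576989545$54456  (last char: '6')
  sorted[11] = 658699576989545$5445659  (last char: '9')
  sorted[12] = 659658699576989545$5445  (last char: '5')
  sorted[13] = 6989545$544565965869957  (last char: '7')
  sorted[14] = 699576989545$5445659658  (last char: '8')
  sorted[15] = 76989545$54456596586995  (last char: '5')
  sorted[16] = 8699576989545$544565965  (last char: '5')
  sorted[17] = 89545$54456596586995769  (last char: '9')
  sorted[18] = 9545$544565965869957698  (last char: '8')
  sorted[19] = 9576989545$544565965869  (last char: '9')
  sorted[20] = 9658699576989545$544565  (last char: '5')
  sorted[21] = 989545$5445659658699576  (last char: '6')
  sorted[22] = 99576989545$54456596586  (last char: '6')
Last column: 55544$94966957855989566
Original string S is at sorted index 5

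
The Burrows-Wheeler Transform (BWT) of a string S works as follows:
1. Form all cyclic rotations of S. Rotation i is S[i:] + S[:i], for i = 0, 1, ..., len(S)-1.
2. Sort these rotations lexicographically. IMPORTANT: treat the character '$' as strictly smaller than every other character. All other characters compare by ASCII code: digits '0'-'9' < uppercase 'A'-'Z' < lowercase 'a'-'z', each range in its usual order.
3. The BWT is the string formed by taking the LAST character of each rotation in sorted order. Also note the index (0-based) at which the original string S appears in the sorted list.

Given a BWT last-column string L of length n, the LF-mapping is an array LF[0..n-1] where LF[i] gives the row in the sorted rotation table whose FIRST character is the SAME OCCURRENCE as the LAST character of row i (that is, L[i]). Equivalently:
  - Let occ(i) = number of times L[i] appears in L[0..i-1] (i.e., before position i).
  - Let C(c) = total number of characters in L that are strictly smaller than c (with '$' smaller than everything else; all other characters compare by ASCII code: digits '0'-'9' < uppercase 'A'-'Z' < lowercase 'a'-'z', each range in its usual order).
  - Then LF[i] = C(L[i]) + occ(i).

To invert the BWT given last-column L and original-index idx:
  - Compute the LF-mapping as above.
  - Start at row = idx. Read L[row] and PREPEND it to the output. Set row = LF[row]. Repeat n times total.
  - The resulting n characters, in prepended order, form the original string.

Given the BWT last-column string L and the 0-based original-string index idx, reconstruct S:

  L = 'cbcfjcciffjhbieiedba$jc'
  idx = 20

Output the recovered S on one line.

Answer: jbifbehefccbaifcjjdicc$

Derivation:
LF mapping: 5 2 6 13 20 7 8 17 14 15 21 16 3 18 11 19 12 10 4 1 0 22 9
Walk LF starting at row 20, prepending L[row]:
  step 1: row=20, L[20]='$', prepend. Next row=LF[20]=0
  step 2: row=0, L[0]='c', prepend. Next row=LF[0]=5
  step 3: row=5, L[5]='c', prepend. Next row=LF[5]=7
  step 4: row=7, L[7]='i', prepend. Next row=LF[7]=17
  step 5: row=17, L[17]='d', prepend. Next row=LF[17]=10
  step 6: row=10, L[10]='j', prepend. Next row=LF[10]=21
  step 7: row=21, L[21]='j', prepend. Next row=LF[21]=22
  step 8: row=22, L[22]='c', prepend. Next row=LF[22]=9
  step 9: row=9, L[9]='f', prepend. Next row=LF[9]=15
  step 10: row=15, L[15]='i', prepend. Next row=LF[15]=19
  step 11: row=19, L[19]='a', prepend. Next row=LF[19]=1
  step 12: row=1, L[1]='b', prepend. Next row=LF[1]=2
  step 13: row=2, L[2]='c', prepend. Next row=LF[2]=6
  step 14: row=6, L[6]='c', prepend. Next row=LF[6]=8
  step 15: row=8, L[8]='f', prepend. Next row=LF[8]=14
  step 16: row=14, L[14]='e', prepend. Next row=LF[14]=11
  step 17: row=11, L[11]='h', prepend. Next row=LF[11]=16
  step 18: row=16, L[16]='e', prepend. Next row=LF[16]=12
  step 19: row=12, L[12]='b', prepend. Next row=LF[12]=3
  step 20: row=3, L[3]='f', prepend. Next row=LF[3]=13
  step 21: row=13, L[13]='i', prepend. Next row=LF[13]=18
  step 22: row=18, L[18]='b', prepend. Next row=LF[18]=4
  step 23: row=4, L[4]='j', prepend. Next row=LF[4]=20
Reversed output: jbifbehefccbaifcjjdicc$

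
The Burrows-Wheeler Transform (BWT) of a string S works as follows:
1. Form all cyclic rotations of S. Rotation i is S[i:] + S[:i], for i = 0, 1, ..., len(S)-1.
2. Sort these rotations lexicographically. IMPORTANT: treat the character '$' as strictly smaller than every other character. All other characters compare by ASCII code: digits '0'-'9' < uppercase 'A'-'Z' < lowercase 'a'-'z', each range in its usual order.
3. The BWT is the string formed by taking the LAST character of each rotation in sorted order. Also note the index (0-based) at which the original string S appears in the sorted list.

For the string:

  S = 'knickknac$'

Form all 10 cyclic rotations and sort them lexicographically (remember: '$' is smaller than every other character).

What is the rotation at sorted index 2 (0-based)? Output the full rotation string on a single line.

All 10 rotations (rotation i = S[i:]+S[:i]):
  rot[0] = knickknac$
  rot[1] = nickknac$k
  rot[2] = ickknac$kn
  rot[3] = ckknac$kni
  rot[4] = kknac$knic
  rot[5] = knac$knick
  rot[6] = nac$knickk
  rot[7] = ac$knickkn
  rot[8] = c$knickkna
  rot[9] = $knickknac
Sorted (with $ < everything):
  sorted[0] = $knickknac
  sorted[1] = ac$knickkn
  sorted[2] = c$knickkna
  sorted[3] = ckknac$kni
  sorted[4] = ickknac$kn
  sorted[5] = kknac$knic
  sorted[6] = knac$knick
  sorted[7] = knickknac$
  sorted[8] = nac$knickk
  sorted[9] = nickknac$k
sorted[2] = c$knickkna

Answer: c$knickkna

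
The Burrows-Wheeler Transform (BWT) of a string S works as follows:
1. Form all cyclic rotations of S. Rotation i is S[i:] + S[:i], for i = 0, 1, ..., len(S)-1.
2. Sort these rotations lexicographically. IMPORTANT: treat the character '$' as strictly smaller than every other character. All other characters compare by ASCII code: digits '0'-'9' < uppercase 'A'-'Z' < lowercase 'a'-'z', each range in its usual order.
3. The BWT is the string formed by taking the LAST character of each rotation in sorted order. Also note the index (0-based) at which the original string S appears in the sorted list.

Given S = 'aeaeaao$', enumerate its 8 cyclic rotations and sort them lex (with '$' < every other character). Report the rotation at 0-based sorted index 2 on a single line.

All 8 rotations (rotation i = S[i:]+S[:i]):
  rot[0] = aeaeaao$
  rot[1] = eaeaao$a
  rot[2] = aeaao$ae
  rot[3] = eaao$aea
  rot[4] = aao$aeae
  rot[5] = ao$aeaea
  rot[6] = o$aeaeaa
  rot[7] = $aeaeaao
Sorted (with $ < everything):
  sorted[0] = $aeaeaao
  sorted[1] = aao$aeae
  sorted[2] = aeaao$ae
  sorted[3] = aeaeaao$
  sorted[4] = ao$aeaea
  sorted[5] = eaao$aea
  sorted[6] = eaeaao$a
  sorted[7] = o$aeaeaa
sorted[2] = aeaao$ae

Answer: aeaao$ae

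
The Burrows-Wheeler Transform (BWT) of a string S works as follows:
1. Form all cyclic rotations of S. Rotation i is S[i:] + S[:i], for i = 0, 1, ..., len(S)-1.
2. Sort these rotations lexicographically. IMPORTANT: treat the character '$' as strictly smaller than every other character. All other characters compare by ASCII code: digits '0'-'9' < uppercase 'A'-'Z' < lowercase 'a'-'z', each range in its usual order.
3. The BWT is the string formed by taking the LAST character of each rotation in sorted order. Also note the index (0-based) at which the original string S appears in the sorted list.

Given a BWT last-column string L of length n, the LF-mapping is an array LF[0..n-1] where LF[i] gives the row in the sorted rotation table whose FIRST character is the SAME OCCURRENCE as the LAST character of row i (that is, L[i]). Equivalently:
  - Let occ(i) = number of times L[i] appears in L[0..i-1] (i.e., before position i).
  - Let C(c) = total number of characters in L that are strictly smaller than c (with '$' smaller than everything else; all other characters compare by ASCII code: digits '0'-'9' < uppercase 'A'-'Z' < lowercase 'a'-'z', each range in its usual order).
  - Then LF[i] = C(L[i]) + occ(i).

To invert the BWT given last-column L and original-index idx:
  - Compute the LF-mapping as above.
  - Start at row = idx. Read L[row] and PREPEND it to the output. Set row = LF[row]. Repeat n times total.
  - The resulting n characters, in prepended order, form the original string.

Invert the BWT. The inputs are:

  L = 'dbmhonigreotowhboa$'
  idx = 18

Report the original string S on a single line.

LF mapping: 4 2 10 7 12 11 9 6 16 5 13 17 14 18 8 3 15 1 0
Walk LF starting at row 18, prepending L[row]:
  step 1: row=18, L[18]='$', prepend. Next row=LF[18]=0
  step 2: row=0, L[0]='d', prepend. Next row=LF[0]=4
  step 3: row=4, L[4]='o', prepend. Next row=LF[4]=12
  step 4: row=12, L[12]='o', prepend. Next row=LF[12]=14
  step 5: row=14, L[14]='h', prepend. Next row=LF[14]=8
  step 6: row=8, L[8]='r', prepend. Next row=LF[8]=16
  step 7: row=16, L[16]='o', prepend. Next row=LF[16]=15
  step 8: row=15, L[15]='b', prepend. Next row=LF[15]=3
  step 9: row=3, L[3]='h', prepend. Next row=LF[3]=7
  step 10: row=7, L[7]='g', prepend. Next row=LF[7]=6
  step 11: row=6, L[6]='i', prepend. Next row=LF[6]=9
  step 12: row=9, L[9]='e', prepend. Next row=LF[9]=5
  step 13: row=5, L[5]='n', prepend. Next row=LF[5]=11
  step 14: row=11, L[11]='t', prepend. Next row=LF[11]=17
  step 15: row=17, L[17]='a', prepend. Next row=LF[17]=1
  step 16: row=1, L[1]='b', prepend. Next row=LF[1]=2
  step 17: row=2, L[2]='m', prepend. Next row=LF[2]=10
  step 18: row=10, L[10]='o', prepend. Next row=LF[10]=13
  step 19: row=13, L[13]='w', prepend. Next row=LF[13]=18
Reversed output: wombatneighborhood$

Answer: wombatneighborhood$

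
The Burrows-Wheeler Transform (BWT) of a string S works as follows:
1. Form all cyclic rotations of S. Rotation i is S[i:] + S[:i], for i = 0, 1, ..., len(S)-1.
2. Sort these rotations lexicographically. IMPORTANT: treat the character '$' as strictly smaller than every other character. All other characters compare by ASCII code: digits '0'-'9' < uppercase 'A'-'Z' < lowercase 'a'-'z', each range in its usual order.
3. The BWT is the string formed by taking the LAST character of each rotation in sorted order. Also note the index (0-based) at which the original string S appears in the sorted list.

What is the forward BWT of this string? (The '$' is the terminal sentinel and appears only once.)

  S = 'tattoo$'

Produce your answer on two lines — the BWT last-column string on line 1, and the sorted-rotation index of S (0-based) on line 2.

All 7 rotations (rotation i = S[i:]+S[:i]):
  rot[0] = tattoo$
  rot[1] = attoo$t
  rot[2] = ttoo$ta
  rot[3] = too$tat
  rot[4] = oo$tatt
  rot[5] = o$tatto
  rot[6] = $tattoo
Sorted (with $ < everything):
  sorted[0] = $tattoo  (last char: 'o')
  sorted[1] = attoo$t  (last char: 't')
  sorted[2] = o$tatto  (last char: 'o')
  sorted[3] = oo$tatt  (last char: 't')
  sorted[4] = tattoo$  (last char: '$')
  sorted[5] = too$tat  (last char: 't')
  sorted[6] = ttoo$ta  (last char: 'a')
Last column: otot$ta
Original string S is at sorted index 4

Answer: otot$ta
4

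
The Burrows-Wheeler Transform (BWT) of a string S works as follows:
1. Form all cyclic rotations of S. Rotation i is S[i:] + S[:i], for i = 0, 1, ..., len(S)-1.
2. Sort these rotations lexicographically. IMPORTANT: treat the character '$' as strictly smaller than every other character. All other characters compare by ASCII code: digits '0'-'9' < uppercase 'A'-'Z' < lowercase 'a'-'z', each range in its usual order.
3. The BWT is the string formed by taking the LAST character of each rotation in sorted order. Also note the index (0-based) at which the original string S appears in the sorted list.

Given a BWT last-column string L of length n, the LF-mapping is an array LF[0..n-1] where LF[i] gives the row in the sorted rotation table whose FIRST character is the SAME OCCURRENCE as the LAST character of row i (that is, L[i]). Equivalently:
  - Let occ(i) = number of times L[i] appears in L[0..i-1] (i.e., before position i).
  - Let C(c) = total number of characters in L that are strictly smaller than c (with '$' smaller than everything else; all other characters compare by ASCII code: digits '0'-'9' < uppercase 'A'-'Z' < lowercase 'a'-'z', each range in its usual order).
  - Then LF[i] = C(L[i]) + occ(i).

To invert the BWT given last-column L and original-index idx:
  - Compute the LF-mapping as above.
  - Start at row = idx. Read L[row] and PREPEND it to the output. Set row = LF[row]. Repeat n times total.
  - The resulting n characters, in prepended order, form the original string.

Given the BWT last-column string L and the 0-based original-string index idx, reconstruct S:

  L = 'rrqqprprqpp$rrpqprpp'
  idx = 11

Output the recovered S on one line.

LF mapping: 13 14 9 10 1 15 2 16 11 3 4 0 17 18 5 12 6 19 7 8
Walk LF starting at row 11, prepending L[row]:
  step 1: row=11, L[11]='$', prepend. Next row=LF[11]=0
  step 2: row=0, L[0]='r', prepend. Next row=LF[0]=13
  step 3: row=13, L[13]='r', prepend. Next row=LF[13]=18
  step 4: row=18, L[18]='p', prepend. Next row=LF[18]=7
  step 5: row=7, L[7]='r', prepend. Next row=LF[7]=16
  step 6: row=16, L[16]='p', prepend. Next row=LF[16]=6
  step 7: row=6, L[6]='p', prepend. Next row=LF[6]=2
  step 8: row=2, L[2]='q', prepend. Next row=LF[2]=9
  step 9: row=9, L[9]='p', prepend. Next row=LF[9]=3
  step 10: row=3, L[3]='q', prepend. Next row=LF[3]=10
  step 11: row=10, L[10]='p', prepend. Next row=LF[10]=4
  step 12: row=4, L[4]='p', prepend. Next row=LF[4]=1
  step 13: row=1, L[1]='r', prepend. Next row=LF[1]=14
  step 14: row=14, L[14]='p', prepend. Next row=LF[14]=5
  step 15: row=5, L[5]='r', prepend. Next row=LF[5]=15
  step 16: row=15, L[15]='q', prepend. Next row=LF[15]=12
  step 17: row=12, L[12]='r', prepend. Next row=LF[12]=17
  step 18: row=17, L[17]='r', prepend. Next row=LF[17]=19
  step 19: row=19, L[19]='p', prepend. Next row=LF[19]=8
  step 20: row=8, L[8]='q', prepend. Next row=LF[8]=11
Reversed output: qprrqrprppqpqpprprr$

Answer: qprrqrprppqpqpprprr$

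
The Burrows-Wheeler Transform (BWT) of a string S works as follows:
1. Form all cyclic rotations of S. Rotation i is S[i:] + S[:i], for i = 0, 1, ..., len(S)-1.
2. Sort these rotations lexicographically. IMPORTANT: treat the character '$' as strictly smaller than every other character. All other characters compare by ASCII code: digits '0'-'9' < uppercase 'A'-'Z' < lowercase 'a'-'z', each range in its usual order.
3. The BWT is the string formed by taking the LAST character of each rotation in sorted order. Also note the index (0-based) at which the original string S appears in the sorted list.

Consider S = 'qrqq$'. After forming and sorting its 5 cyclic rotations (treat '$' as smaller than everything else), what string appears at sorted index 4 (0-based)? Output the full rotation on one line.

All 5 rotations (rotation i = S[i:]+S[:i]):
  rot[0] = qrqq$
  rot[1] = rqq$q
  rot[2] = qq$qr
  rot[3] = q$qrq
  rot[4] = $qrqq
Sorted (with $ < everything):
  sorted[0] = $qrqq
  sorted[1] = q$qrq
  sorted[2] = qq$qr
  sorted[3] = qrqq$
  sorted[4] = rqq$q
sorted[4] = rqq$q

Answer: rqq$q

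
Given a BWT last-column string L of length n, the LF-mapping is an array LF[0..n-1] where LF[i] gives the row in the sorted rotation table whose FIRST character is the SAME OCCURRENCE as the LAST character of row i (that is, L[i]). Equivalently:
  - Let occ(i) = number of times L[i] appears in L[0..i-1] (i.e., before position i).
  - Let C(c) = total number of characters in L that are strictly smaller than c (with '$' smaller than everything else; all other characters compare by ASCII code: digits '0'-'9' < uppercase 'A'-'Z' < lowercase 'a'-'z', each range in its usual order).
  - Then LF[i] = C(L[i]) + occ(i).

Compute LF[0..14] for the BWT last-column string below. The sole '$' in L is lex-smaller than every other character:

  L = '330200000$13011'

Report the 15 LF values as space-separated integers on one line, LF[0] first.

Char counts: '$':1, '0':7, '1':3, '2':1, '3':3
C (first-col start): C('$')=0, C('0')=1, C('1')=8, C('2')=11, C('3')=12
L[0]='3': occ=0, LF[0]=C('3')+0=12+0=12
L[1]='3': occ=1, LF[1]=C('3')+1=12+1=13
L[2]='0': occ=0, LF[2]=C('0')+0=1+0=1
L[3]='2': occ=0, LF[3]=C('2')+0=11+0=11
L[4]='0': occ=1, LF[4]=C('0')+1=1+1=2
L[5]='0': occ=2, LF[5]=C('0')+2=1+2=3
L[6]='0': occ=3, LF[6]=C('0')+3=1+3=4
L[7]='0': occ=4, LF[7]=C('0')+4=1+4=5
L[8]='0': occ=5, LF[8]=C('0')+5=1+5=6
L[9]='$': occ=0, LF[9]=C('$')+0=0+0=0
L[10]='1': occ=0, LF[10]=C('1')+0=8+0=8
L[11]='3': occ=2, LF[11]=C('3')+2=12+2=14
L[12]='0': occ=6, LF[12]=C('0')+6=1+6=7
L[13]='1': occ=1, LF[13]=C('1')+1=8+1=9
L[14]='1': occ=2, LF[14]=C('1')+2=8+2=10

Answer: 12 13 1 11 2 3 4 5 6 0 8 14 7 9 10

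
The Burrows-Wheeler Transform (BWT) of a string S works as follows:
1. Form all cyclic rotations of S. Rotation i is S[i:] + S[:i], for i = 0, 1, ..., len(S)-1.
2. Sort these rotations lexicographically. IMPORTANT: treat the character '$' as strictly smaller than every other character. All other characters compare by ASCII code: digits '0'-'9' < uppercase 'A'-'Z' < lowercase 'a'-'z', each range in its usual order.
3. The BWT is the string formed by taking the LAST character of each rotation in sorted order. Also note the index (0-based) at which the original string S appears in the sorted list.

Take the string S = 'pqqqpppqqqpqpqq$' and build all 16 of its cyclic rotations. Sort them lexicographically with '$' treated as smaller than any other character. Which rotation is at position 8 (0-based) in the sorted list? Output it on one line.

All 16 rotations (rotation i = S[i:]+S[:i]):
  rot[0] = pqqqpppqqqpqpqq$
  rot[1] = qqqpppqqqpqpqq$p
  rot[2] = qqpppqqqpqpqq$pq
  rot[3] = qpppqqqpqpqq$pqq
  rot[4] = pppqqqpqpqq$pqqq
  rot[5] = ppqqqpqpqq$pqqqp
  rot[6] = pqqqpqpqq$pqqqpp
  rot[7] = qqqpqpqq$pqqqppp
  rot[8] = qqpqpqq$pqqqpppq
  rot[9] = qpqpqq$pqqqpppqq
  rot[10] = pqpqq$pqqqpppqqq
  rot[11] = qpqq$pqqqpppqqqp
  rot[12] = pqq$pqqqpppqqqpq
  rot[13] = qq$pqqqpppqqqpqp
  rot[14] = q$pqqqpppqqqpqpq
  rot[15] = $pqqqpppqqqpqpqq
Sorted (with $ < everything):
  sorted[0] = $pqqqpppqqqpqpqq
  sorted[1] = pppqqqpqpqq$pqqq
  sorted[2] = ppqqqpqpqq$pqqqp
  sorted[3] = pqpqq$pqqqpppqqq
  sorted[4] = pqq$pqqqpppqqqpq
  sorted[5] = pqqqpppqqqpqpqq$
  sorted[6] = pqqqpqpqq$pqqqpp
  sorted[7] = q$pqqqpppqqqpqpq
  sorted[8] = qpppqqqpqpqq$pqq
  sorted[9] = qpqpqq$pqqqpppqq
  sorted[10] = qpqq$pqqqpppqqqp
  sorted[11] = qq$pqqqpppqqqpqp
  sorted[12] = qqpppqqqpqpqq$pq
  sorted[13] = qqpqpqq$pqqqpppq
  sorted[14] = qqqpppqqqpqpqq$p
  sorted[15] = qqqpqpqq$pqqqppp
sorted[8] = qpppqqqpqpqq$pqq

Answer: qpppqqqpqpqq$pqq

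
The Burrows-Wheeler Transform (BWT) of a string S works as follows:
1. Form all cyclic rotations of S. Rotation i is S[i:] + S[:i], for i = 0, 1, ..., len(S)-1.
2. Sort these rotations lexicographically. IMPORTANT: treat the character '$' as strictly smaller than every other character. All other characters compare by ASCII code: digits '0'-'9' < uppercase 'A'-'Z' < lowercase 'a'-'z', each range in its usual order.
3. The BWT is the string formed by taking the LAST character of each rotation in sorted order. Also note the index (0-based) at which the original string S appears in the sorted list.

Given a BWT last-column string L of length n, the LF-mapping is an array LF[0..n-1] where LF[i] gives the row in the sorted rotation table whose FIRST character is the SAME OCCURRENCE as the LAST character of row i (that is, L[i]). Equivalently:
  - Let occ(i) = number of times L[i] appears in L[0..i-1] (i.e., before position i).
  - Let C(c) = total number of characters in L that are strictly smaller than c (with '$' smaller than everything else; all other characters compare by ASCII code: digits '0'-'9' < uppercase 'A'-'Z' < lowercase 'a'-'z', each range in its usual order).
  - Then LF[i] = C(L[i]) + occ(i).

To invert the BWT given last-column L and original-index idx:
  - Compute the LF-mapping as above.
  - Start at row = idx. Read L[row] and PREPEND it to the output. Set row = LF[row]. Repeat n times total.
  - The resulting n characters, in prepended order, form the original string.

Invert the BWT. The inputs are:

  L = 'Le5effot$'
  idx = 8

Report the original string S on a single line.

LF mapping: 2 3 1 4 5 6 7 8 0
Walk LF starting at row 8, prepending L[row]:
  step 1: row=8, L[8]='$', prepend. Next row=LF[8]=0
  step 2: row=0, L[0]='L', prepend. Next row=LF[0]=2
  step 3: row=2, L[2]='5', prepend. Next row=LF[2]=1
  step 4: row=1, L[1]='e', prepend. Next row=LF[1]=3
  step 5: row=3, L[3]='e', prepend. Next row=LF[3]=4
  step 6: row=4, L[4]='f', prepend. Next row=LF[4]=5
  step 7: row=5, L[5]='f', prepend. Next row=LF[5]=6
  step 8: row=6, L[6]='o', prepend. Next row=LF[6]=7
  step 9: row=7, L[7]='t', prepend. Next row=LF[7]=8
Reversed output: toffee5L$

Answer: toffee5L$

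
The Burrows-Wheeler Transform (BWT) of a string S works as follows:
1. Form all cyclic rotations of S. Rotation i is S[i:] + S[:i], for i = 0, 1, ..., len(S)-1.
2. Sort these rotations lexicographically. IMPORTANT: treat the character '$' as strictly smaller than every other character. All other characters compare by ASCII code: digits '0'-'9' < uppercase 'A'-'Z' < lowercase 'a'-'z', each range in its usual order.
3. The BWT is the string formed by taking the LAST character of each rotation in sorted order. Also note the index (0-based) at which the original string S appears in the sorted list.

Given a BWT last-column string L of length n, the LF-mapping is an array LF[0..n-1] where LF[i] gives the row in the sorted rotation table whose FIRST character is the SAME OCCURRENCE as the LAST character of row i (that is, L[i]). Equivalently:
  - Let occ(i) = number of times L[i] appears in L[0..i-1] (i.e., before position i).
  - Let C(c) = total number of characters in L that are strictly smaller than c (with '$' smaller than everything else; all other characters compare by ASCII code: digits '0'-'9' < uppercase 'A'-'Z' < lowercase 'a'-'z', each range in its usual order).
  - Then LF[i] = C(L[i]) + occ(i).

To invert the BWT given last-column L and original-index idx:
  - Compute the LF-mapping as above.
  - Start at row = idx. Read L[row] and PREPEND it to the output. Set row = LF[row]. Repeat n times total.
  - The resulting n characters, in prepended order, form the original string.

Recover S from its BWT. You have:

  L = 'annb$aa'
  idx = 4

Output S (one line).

Answer: banana$

Derivation:
LF mapping: 1 5 6 4 0 2 3
Walk LF starting at row 4, prepending L[row]:
  step 1: row=4, L[4]='$', prepend. Next row=LF[4]=0
  step 2: row=0, L[0]='a', prepend. Next row=LF[0]=1
  step 3: row=1, L[1]='n', prepend. Next row=LF[1]=5
  step 4: row=5, L[5]='a', prepend. Next row=LF[5]=2
  step 5: row=2, L[2]='n', prepend. Next row=LF[2]=6
  step 6: row=6, L[6]='a', prepend. Next row=LF[6]=3
  step 7: row=3, L[3]='b', prepend. Next row=LF[3]=4
Reversed output: banana$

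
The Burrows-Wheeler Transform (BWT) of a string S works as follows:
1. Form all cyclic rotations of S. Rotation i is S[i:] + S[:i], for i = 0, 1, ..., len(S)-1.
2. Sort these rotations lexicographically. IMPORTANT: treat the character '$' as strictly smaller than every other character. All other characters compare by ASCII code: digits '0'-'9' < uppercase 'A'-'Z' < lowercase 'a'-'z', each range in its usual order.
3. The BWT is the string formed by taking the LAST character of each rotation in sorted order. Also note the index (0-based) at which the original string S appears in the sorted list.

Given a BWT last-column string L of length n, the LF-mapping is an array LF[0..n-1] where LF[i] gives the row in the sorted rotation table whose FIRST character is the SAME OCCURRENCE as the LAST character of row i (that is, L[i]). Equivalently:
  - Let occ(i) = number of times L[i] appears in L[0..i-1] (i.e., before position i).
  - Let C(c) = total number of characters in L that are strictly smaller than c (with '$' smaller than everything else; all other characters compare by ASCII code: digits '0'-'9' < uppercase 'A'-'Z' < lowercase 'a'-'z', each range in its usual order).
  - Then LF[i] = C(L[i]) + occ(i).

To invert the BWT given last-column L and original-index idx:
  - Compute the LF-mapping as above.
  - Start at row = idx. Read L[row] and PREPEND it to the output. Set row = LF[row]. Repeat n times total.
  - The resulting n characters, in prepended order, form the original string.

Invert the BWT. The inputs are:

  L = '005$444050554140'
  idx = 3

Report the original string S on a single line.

LF mapping: 1 2 12 0 7 8 9 3 13 4 14 15 10 6 11 5
Walk LF starting at row 3, prepending L[row]:
  step 1: row=3, L[3]='$', prepend. Next row=LF[3]=0
  step 2: row=0, L[0]='0', prepend. Next row=LF[0]=1
  step 3: row=1, L[1]='0', prepend. Next row=LF[1]=2
  step 4: row=2, L[2]='5', prepend. Next row=LF[2]=12
  step 5: row=12, L[12]='4', prepend. Next row=LF[12]=10
  step 6: row=10, L[10]='5', prepend. Next row=LF[10]=14
  step 7: row=14, L[14]='4', prepend. Next row=LF[14]=11
  step 8: row=11, L[11]='5', prepend. Next row=LF[11]=15
  step 9: row=15, L[15]='0', prepend. Next row=LF[15]=5
  step 10: row=5, L[5]='4', prepend. Next row=LF[5]=8
  step 11: row=8, L[8]='5', prepend. Next row=LF[8]=13
  step 12: row=13, L[13]='1', prepend. Next row=LF[13]=6
  step 13: row=6, L[6]='4', prepend. Next row=LF[6]=9
  step 14: row=9, L[9]='0', prepend. Next row=LF[9]=4
  step 15: row=4, L[4]='4', prepend. Next row=LF[4]=7
  step 16: row=7, L[7]='0', prepend. Next row=LF[7]=3
Reversed output: 040415405454500$

Answer: 040415405454500$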